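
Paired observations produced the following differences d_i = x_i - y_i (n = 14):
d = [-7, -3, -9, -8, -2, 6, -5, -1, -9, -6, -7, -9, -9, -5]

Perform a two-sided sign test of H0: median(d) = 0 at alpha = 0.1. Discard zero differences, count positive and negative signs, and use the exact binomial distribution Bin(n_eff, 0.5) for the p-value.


Step 1: Discard zero differences. Original n = 14; n_eff = number of nonzero differences = 14.
Nonzero differences (with sign): -7, -3, -9, -8, -2, +6, -5, -1, -9, -6, -7, -9, -9, -5
Step 2: Count signs: positive = 1, negative = 13.
Step 3: Under H0: P(positive) = 0.5, so the number of positives S ~ Bin(14, 0.5).
Step 4: Two-sided exact p-value = sum of Bin(14,0.5) probabilities at or below the observed probability = 0.001831.
Step 5: alpha = 0.1. reject H0.

n_eff = 14, pos = 1, neg = 13, p = 0.001831, reject H0.


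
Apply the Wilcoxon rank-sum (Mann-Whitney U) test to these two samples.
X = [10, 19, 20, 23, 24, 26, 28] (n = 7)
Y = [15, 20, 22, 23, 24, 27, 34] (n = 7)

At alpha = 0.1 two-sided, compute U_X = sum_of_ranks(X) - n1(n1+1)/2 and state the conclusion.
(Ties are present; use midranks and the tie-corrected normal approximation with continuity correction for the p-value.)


Step 1: Combine and sort all 14 observations; assign midranks.
sorted (value, group): (10,X), (15,Y), (19,X), (20,X), (20,Y), (22,Y), (23,X), (23,Y), (24,X), (24,Y), (26,X), (27,Y), (28,X), (34,Y)
ranks: 10->1, 15->2, 19->3, 20->4.5, 20->4.5, 22->6, 23->7.5, 23->7.5, 24->9.5, 24->9.5, 26->11, 27->12, 28->13, 34->14
Step 2: Rank sum for X: R1 = 1 + 3 + 4.5 + 7.5 + 9.5 + 11 + 13 = 49.5.
Step 3: U_X = R1 - n1(n1+1)/2 = 49.5 - 7*8/2 = 49.5 - 28 = 21.5.
       U_Y = n1*n2 - U_X = 49 - 21.5 = 27.5.
Step 4: Ties are present, so use the tie-corrected normal approximation (with continuity correction) for the p-value.
Step 5: p-value = 0.748592; compare to alpha = 0.1. fail to reject H0.

U_X = 21.5, p = 0.748592, fail to reject H0 at alpha = 0.1.


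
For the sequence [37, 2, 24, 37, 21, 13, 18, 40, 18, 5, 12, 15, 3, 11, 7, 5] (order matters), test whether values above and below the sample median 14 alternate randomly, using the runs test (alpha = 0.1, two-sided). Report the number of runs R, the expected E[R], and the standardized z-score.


Step 1: Compute median = 14; label A = above, B = below.
Labels in order: ABAAABAAABBABBBB  (n_A = 8, n_B = 8)
Step 2: Count runs R = 8.
Step 3: Under H0 (random ordering), E[R] = 2*n_A*n_B/(n_A+n_B) + 1 = 2*8*8/16 + 1 = 9.0000.
        Var[R] = 2*n_A*n_B*(2*n_A*n_B - n_A - n_B) / ((n_A+n_B)^2 * (n_A+n_B-1)) = 14336/3840 = 3.7333.
        SD[R] = 1.9322.
Step 4: Continuity-corrected z = (R + 0.5 - E[R]) / SD[R] = (8 + 0.5 - 9.0000) / 1.9322 = -0.2588.
Step 5: Two-sided p-value via normal approximation = 2*(1 - Phi(|z|)) = 0.795809.
Step 6: alpha = 0.1. fail to reject H0.

R = 8, z = -0.2588, p = 0.795809, fail to reject H0.


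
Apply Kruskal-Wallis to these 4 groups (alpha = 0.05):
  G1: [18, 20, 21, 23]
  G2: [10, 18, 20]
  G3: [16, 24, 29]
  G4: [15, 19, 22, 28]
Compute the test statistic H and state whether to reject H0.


Step 1: Combine all N = 14 observations and assign midranks.
sorted (value, group, rank): (10,G2,1), (15,G4,2), (16,G3,3), (18,G1,4.5), (18,G2,4.5), (19,G4,6), (20,G1,7.5), (20,G2,7.5), (21,G1,9), (22,G4,10), (23,G1,11), (24,G3,12), (28,G4,13), (29,G3,14)
Step 2: Sum ranks within each group.
R_1 = 32 (n_1 = 4)
R_2 = 13 (n_2 = 3)
R_3 = 29 (n_3 = 3)
R_4 = 31 (n_4 = 4)
Step 3: H = 12/(N(N+1)) * sum(R_i^2/n_i) - 3(N+1)
     = 12/(14*15) * (32^2/4 + 13^2/3 + 29^2/3 + 31^2/4) - 3*15
     = 0.057143 * 832.917 - 45
     = 2.595238.
Step 4: Ties present; correction factor C = 1 - 12/(14^3 - 14) = 0.995604. Corrected H = 2.595238 / 0.995604 = 2.606696.
Step 5: Under H0, H ~ chi^2(3); p-value = 0.456317.
Step 6: alpha = 0.05. fail to reject H0.

H = 2.6067, df = 3, p = 0.456317, fail to reject H0.


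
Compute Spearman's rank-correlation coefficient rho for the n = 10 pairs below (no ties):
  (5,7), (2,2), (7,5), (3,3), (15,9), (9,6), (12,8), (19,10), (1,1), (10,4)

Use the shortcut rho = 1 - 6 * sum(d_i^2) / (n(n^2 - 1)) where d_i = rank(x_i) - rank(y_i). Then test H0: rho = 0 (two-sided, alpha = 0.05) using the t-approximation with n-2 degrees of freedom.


Step 1: Rank x and y separately (midranks; no ties here).
rank(x): 5->4, 2->2, 7->5, 3->3, 15->9, 9->6, 12->8, 19->10, 1->1, 10->7
rank(y): 7->7, 2->2, 5->5, 3->3, 9->9, 6->6, 8->8, 10->10, 1->1, 4->4
Step 2: d_i = R_x(i) - R_y(i); compute d_i^2.
  (4-7)^2=9, (2-2)^2=0, (5-5)^2=0, (3-3)^2=0, (9-9)^2=0, (6-6)^2=0, (8-8)^2=0, (10-10)^2=0, (1-1)^2=0, (7-4)^2=9
sum(d^2) = 18.
Step 3: rho = 1 - 6*18 / (10*(10^2 - 1)) = 1 - 108/990 = 0.890909.
Step 4: Under H0, t = rho * sqrt((n-2)/(1-rho^2)) = 5.5482 ~ t(8).
Step 5: Two-sided p-value from the t-distribution with 8 df = 0.000542.
Step 6: alpha = 0.05. reject H0.

rho = 0.8909, p = 0.000542, reject H0 at alpha = 0.05.


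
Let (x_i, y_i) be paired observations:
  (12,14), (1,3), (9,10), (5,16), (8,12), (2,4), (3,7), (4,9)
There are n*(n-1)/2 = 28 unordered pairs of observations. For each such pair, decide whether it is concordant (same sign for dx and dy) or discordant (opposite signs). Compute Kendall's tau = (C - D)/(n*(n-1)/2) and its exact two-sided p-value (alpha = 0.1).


Step 1: Enumerate the 28 unordered pairs (i,j) with i<j and classify each by sign(x_j-x_i) * sign(y_j-y_i).
  (1,2):dx=-11,dy=-11->C; (1,3):dx=-3,dy=-4->C; (1,4):dx=-7,dy=+2->D; (1,5):dx=-4,dy=-2->C
  (1,6):dx=-10,dy=-10->C; (1,7):dx=-9,dy=-7->C; (1,8):dx=-8,dy=-5->C; (2,3):dx=+8,dy=+7->C
  (2,4):dx=+4,dy=+13->C; (2,5):dx=+7,dy=+9->C; (2,6):dx=+1,dy=+1->C; (2,7):dx=+2,dy=+4->C
  (2,8):dx=+3,dy=+6->C; (3,4):dx=-4,dy=+6->D; (3,5):dx=-1,dy=+2->D; (3,6):dx=-7,dy=-6->C
  (3,7):dx=-6,dy=-3->C; (3,8):dx=-5,dy=-1->C; (4,5):dx=+3,dy=-4->D; (4,6):dx=-3,dy=-12->C
  (4,7):dx=-2,dy=-9->C; (4,8):dx=-1,dy=-7->C; (5,6):dx=-6,dy=-8->C; (5,7):dx=-5,dy=-5->C
  (5,8):dx=-4,dy=-3->C; (6,7):dx=+1,dy=+3->C; (6,8):dx=+2,dy=+5->C; (7,8):dx=+1,dy=+2->C
Step 2: C = 24, D = 4, total pairs = 28.
Step 3: tau = (C - D)/(n(n-1)/2) = (24 - 4)/28 = 0.714286.
Step 4: Exact two-sided p-value (enumerate n! = 40320 permutations of y under H0): p = 0.014137.
Step 5: alpha = 0.1. reject H0.

tau_b = 0.7143 (C=24, D=4), p = 0.014137, reject H0.


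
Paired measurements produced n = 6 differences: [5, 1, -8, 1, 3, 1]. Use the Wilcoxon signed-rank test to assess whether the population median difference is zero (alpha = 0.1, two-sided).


Step 1: Drop any zero differences (none here) and take |d_i|.
|d| = [5, 1, 8, 1, 3, 1]
Step 2: Midrank |d_i| (ties get averaged ranks).
ranks: |5|->5, |1|->2, |8|->6, |1|->2, |3|->4, |1|->2
Step 3: Attach original signs; sum ranks with positive sign and with negative sign.
W+ = 5 + 2 + 2 + 4 + 2 = 15
W- = 6 = 6
(Check: W+ + W- = 21 should equal n(n+1)/2 = 21.)
Step 4: Test statistic W = min(W+, W-) = 6.
Step 5: Ties in |d|, so use the tie-corrected normal approximation.
        E[W] = n(n+1)/4 = 6*7/4 = 10.5.
        Tie groups: |d|=1 (t=3); sum(t^3 - t) = 24.
        Var[W] = n(n+1)(2n+1)/24 - sum(t^3-t)/48 = 546/24 - 24/48 = 22.25.
        z = (W - E[W]) / sqrt(Var[W]) = (6 - 10.5) / 4.7170 = -0.9540.
        Two-sided p = 2*Phi(z) = 0.340085.
Step 6: alpha = 0.1. fail to reject H0.

W+ = 15, W- = 6, W = min = 6, p = 0.340085, fail to reject H0.


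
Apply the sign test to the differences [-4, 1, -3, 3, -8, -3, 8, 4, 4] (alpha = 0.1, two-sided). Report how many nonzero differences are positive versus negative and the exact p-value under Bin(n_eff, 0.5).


Step 1: Discard zero differences. Original n = 9; n_eff = number of nonzero differences = 9.
Nonzero differences (with sign): -4, +1, -3, +3, -8, -3, +8, +4, +4
Step 2: Count signs: positive = 5, negative = 4.
Step 3: Under H0: P(positive) = 0.5, so the number of positives S ~ Bin(9, 0.5).
Step 4: Two-sided exact p-value = sum of Bin(9,0.5) probabilities at or below the observed probability = 1.000000.
Step 5: alpha = 0.1. fail to reject H0.

n_eff = 9, pos = 5, neg = 4, p = 1.000000, fail to reject H0.


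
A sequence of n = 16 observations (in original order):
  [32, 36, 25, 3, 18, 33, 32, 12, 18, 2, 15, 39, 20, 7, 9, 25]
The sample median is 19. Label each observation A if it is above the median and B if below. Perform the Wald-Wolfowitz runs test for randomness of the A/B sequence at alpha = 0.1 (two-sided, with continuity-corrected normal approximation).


Step 1: Compute median = 19; label A = above, B = below.
Labels in order: AAABBAABBBBAABBA  (n_A = 8, n_B = 8)
Step 2: Count runs R = 7.
Step 3: Under H0 (random ordering), E[R] = 2*n_A*n_B/(n_A+n_B) + 1 = 2*8*8/16 + 1 = 9.0000.
        Var[R] = 2*n_A*n_B*(2*n_A*n_B - n_A - n_B) / ((n_A+n_B)^2 * (n_A+n_B-1)) = 14336/3840 = 3.7333.
        SD[R] = 1.9322.
Step 4: Continuity-corrected z = (R + 0.5 - E[R]) / SD[R] = (7 + 0.5 - 9.0000) / 1.9322 = -0.7763.
Step 5: Two-sided p-value via normal approximation = 2*(1 - Phi(|z|)) = 0.437558.
Step 6: alpha = 0.1. fail to reject H0.

R = 7, z = -0.7763, p = 0.437558, fail to reject H0.


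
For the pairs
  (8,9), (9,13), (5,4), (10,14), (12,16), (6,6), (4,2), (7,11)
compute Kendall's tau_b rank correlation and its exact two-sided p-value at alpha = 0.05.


Step 1: Enumerate the 28 unordered pairs (i,j) with i<j and classify each by sign(x_j-x_i) * sign(y_j-y_i).
  (1,2):dx=+1,dy=+4->C; (1,3):dx=-3,dy=-5->C; (1,4):dx=+2,dy=+5->C; (1,5):dx=+4,dy=+7->C
  (1,6):dx=-2,dy=-3->C; (1,7):dx=-4,dy=-7->C; (1,8):dx=-1,dy=+2->D; (2,3):dx=-4,dy=-9->C
  (2,4):dx=+1,dy=+1->C; (2,5):dx=+3,dy=+3->C; (2,6):dx=-3,dy=-7->C; (2,7):dx=-5,dy=-11->C
  (2,8):dx=-2,dy=-2->C; (3,4):dx=+5,dy=+10->C; (3,5):dx=+7,dy=+12->C; (3,6):dx=+1,dy=+2->C
  (3,7):dx=-1,dy=-2->C; (3,8):dx=+2,dy=+7->C; (4,5):dx=+2,dy=+2->C; (4,6):dx=-4,dy=-8->C
  (4,7):dx=-6,dy=-12->C; (4,8):dx=-3,dy=-3->C; (5,6):dx=-6,dy=-10->C; (5,7):dx=-8,dy=-14->C
  (5,8):dx=-5,dy=-5->C; (6,7):dx=-2,dy=-4->C; (6,8):dx=+1,dy=+5->C; (7,8):dx=+3,dy=+9->C
Step 2: C = 27, D = 1, total pairs = 28.
Step 3: tau = (C - D)/(n(n-1)/2) = (27 - 1)/28 = 0.928571.
Step 4: Exact two-sided p-value (enumerate n! = 40320 permutations of y under H0): p = 0.000397.
Step 5: alpha = 0.05. reject H0.

tau_b = 0.9286 (C=27, D=1), p = 0.000397, reject H0.


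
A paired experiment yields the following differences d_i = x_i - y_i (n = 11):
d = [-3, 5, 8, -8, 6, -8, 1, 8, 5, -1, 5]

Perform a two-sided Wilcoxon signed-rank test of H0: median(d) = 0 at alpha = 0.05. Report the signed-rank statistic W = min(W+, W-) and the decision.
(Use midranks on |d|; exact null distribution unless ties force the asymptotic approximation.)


Step 1: Drop any zero differences (none here) and take |d_i|.
|d| = [3, 5, 8, 8, 6, 8, 1, 8, 5, 1, 5]
Step 2: Midrank |d_i| (ties get averaged ranks).
ranks: |3|->3, |5|->5, |8|->9.5, |8|->9.5, |6|->7, |8|->9.5, |1|->1.5, |8|->9.5, |5|->5, |1|->1.5, |5|->5
Step 3: Attach original signs; sum ranks with positive sign and with negative sign.
W+ = 5 + 9.5 + 7 + 1.5 + 9.5 + 5 + 5 = 42.5
W- = 3 + 9.5 + 9.5 + 1.5 = 23.5
(Check: W+ + W- = 66 should equal n(n+1)/2 = 66.)
Step 4: Test statistic W = min(W+, W-) = 23.5.
Step 5: Ties in |d|, so use the tie-corrected normal approximation.
        E[W] = n(n+1)/4 = 11*12/4 = 33.
        Tie groups: |d|=1 (t=2), |d|=5 (t=3), |d|=8 (t=4); sum(t^3 - t) = 90.
        Var[W] = n(n+1)(2n+1)/24 - sum(t^3-t)/48 = 3036/24 - 90/48 = 124.625.
        z = (W - E[W]) / sqrt(Var[W]) = (23.5 - 33) / 11.1636 = -0.8510.
        Two-sided p = 2*Phi(z) = 0.394779.
Step 6: alpha = 0.05. fail to reject H0.

W+ = 42.5, W- = 23.5, W = min = 23.5, p = 0.394779, fail to reject H0.


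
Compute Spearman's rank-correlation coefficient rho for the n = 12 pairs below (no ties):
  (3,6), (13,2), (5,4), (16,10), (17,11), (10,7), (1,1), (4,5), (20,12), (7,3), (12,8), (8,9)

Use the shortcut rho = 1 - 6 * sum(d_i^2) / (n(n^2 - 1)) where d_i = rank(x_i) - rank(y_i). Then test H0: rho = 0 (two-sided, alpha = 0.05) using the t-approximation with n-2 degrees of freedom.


Step 1: Rank x and y separately (midranks; no ties here).
rank(x): 3->2, 13->9, 5->4, 16->10, 17->11, 10->7, 1->1, 4->3, 20->12, 7->5, 12->8, 8->6
rank(y): 6->6, 2->2, 4->4, 10->10, 11->11, 7->7, 1->1, 5->5, 12->12, 3->3, 8->8, 9->9
Step 2: d_i = R_x(i) - R_y(i); compute d_i^2.
  (2-6)^2=16, (9-2)^2=49, (4-4)^2=0, (10-10)^2=0, (11-11)^2=0, (7-7)^2=0, (1-1)^2=0, (3-5)^2=4, (12-12)^2=0, (5-3)^2=4, (8-8)^2=0, (6-9)^2=9
sum(d^2) = 82.
Step 3: rho = 1 - 6*82 / (12*(12^2 - 1)) = 1 - 492/1716 = 0.713287.
Step 4: Under H0, t = rho * sqrt((n-2)/(1-rho^2)) = 3.2183 ~ t(10).
Step 5: Two-sided p-value from the t-distribution with 10 df = 0.009202.
Step 6: alpha = 0.05. reject H0.

rho = 0.7133, p = 0.009202, reject H0 at alpha = 0.05.


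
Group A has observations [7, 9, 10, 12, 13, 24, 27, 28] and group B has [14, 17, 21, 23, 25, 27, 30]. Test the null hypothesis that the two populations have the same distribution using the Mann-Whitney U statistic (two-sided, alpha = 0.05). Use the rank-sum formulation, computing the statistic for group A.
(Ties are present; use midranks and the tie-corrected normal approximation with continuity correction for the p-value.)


Step 1: Combine and sort all 15 observations; assign midranks.
sorted (value, group): (7,X), (9,X), (10,X), (12,X), (13,X), (14,Y), (17,Y), (21,Y), (23,Y), (24,X), (25,Y), (27,X), (27,Y), (28,X), (30,Y)
ranks: 7->1, 9->2, 10->3, 12->4, 13->5, 14->6, 17->7, 21->8, 23->9, 24->10, 25->11, 27->12.5, 27->12.5, 28->14, 30->15
Step 2: Rank sum for X: R1 = 1 + 2 + 3 + 4 + 5 + 10 + 12.5 + 14 = 51.5.
Step 3: U_X = R1 - n1(n1+1)/2 = 51.5 - 8*9/2 = 51.5 - 36 = 15.5.
       U_Y = n1*n2 - U_X = 56 - 15.5 = 40.5.
Step 4: Ties are present, so use the tie-corrected normal approximation (with continuity correction) for the p-value.
Step 5: p-value = 0.164537; compare to alpha = 0.05. fail to reject H0.

U_X = 15.5, p = 0.164537, fail to reject H0 at alpha = 0.05.


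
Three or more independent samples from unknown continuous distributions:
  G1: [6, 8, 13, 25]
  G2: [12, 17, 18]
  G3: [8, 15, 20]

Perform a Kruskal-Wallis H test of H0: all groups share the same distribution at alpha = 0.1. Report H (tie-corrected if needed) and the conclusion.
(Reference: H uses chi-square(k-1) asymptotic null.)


Step 1: Combine all N = 10 observations and assign midranks.
sorted (value, group, rank): (6,G1,1), (8,G1,2.5), (8,G3,2.5), (12,G2,4), (13,G1,5), (15,G3,6), (17,G2,7), (18,G2,8), (20,G3,9), (25,G1,10)
Step 2: Sum ranks within each group.
R_1 = 18.5 (n_1 = 4)
R_2 = 19 (n_2 = 3)
R_3 = 17.5 (n_3 = 3)
Step 3: H = 12/(N(N+1)) * sum(R_i^2/n_i) - 3(N+1)
     = 12/(10*11) * (18.5^2/4 + 19^2/3 + 17.5^2/3) - 3*11
     = 0.109091 * 307.979 - 33
     = 0.597727.
Step 4: Ties present; correction factor C = 1 - 6/(10^3 - 10) = 0.993939. Corrected H = 0.597727 / 0.993939 = 0.601372.
Step 5: Under H0, H ~ chi^2(2); p-value = 0.740310.
Step 6: alpha = 0.1. fail to reject H0.

H = 0.6014, df = 2, p = 0.740310, fail to reject H0.


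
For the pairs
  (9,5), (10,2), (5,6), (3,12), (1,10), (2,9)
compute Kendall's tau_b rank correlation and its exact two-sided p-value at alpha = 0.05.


Step 1: Enumerate the 15 unordered pairs (i,j) with i<j and classify each by sign(x_j-x_i) * sign(y_j-y_i).
  (1,2):dx=+1,dy=-3->D; (1,3):dx=-4,dy=+1->D; (1,4):dx=-6,dy=+7->D; (1,5):dx=-8,dy=+5->D
  (1,6):dx=-7,dy=+4->D; (2,3):dx=-5,dy=+4->D; (2,4):dx=-7,dy=+10->D; (2,5):dx=-9,dy=+8->D
  (2,6):dx=-8,dy=+7->D; (3,4):dx=-2,dy=+6->D; (3,5):dx=-4,dy=+4->D; (3,6):dx=-3,dy=+3->D
  (4,5):dx=-2,dy=-2->C; (4,6):dx=-1,dy=-3->C; (5,6):dx=+1,dy=-1->D
Step 2: C = 2, D = 13, total pairs = 15.
Step 3: tau = (C - D)/(n(n-1)/2) = (2 - 13)/15 = -0.733333.
Step 4: Exact two-sided p-value (enumerate n! = 720 permutations of y under H0): p = 0.055556.
Step 5: alpha = 0.05. fail to reject H0.

tau_b = -0.7333 (C=2, D=13), p = 0.055556, fail to reject H0.


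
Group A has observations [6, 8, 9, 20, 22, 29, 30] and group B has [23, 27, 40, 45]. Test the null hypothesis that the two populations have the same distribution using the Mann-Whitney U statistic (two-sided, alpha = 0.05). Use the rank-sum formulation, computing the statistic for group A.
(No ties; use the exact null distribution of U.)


Step 1: Combine and sort all 11 observations; assign midranks.
sorted (value, group): (6,X), (8,X), (9,X), (20,X), (22,X), (23,Y), (27,Y), (29,X), (30,X), (40,Y), (45,Y)
ranks: 6->1, 8->2, 9->3, 20->4, 22->5, 23->6, 27->7, 29->8, 30->9, 40->10, 45->11
Step 2: Rank sum for X: R1 = 1 + 2 + 3 + 4 + 5 + 8 + 9 = 32.
Step 3: U_X = R1 - n1(n1+1)/2 = 32 - 7*8/2 = 32 - 28 = 4.
       U_Y = n1*n2 - U_X = 28 - 4 = 24.
Step 4: No ties, so the exact null distribution of U (based on enumerating the C(11,7) = 330 equally likely rank assignments) gives the two-sided p-value.
Step 5: p-value = 0.072727; compare to alpha = 0.05. fail to reject H0.

U_X = 4, p = 0.072727, fail to reject H0 at alpha = 0.05.


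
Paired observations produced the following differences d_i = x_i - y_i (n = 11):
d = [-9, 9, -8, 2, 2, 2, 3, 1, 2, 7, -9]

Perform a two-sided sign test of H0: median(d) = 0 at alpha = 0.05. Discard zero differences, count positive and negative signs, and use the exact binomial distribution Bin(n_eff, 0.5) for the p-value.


Step 1: Discard zero differences. Original n = 11; n_eff = number of nonzero differences = 11.
Nonzero differences (with sign): -9, +9, -8, +2, +2, +2, +3, +1, +2, +7, -9
Step 2: Count signs: positive = 8, negative = 3.
Step 3: Under H0: P(positive) = 0.5, so the number of positives S ~ Bin(11, 0.5).
Step 4: Two-sided exact p-value = sum of Bin(11,0.5) probabilities at or below the observed probability = 0.226562.
Step 5: alpha = 0.05. fail to reject H0.

n_eff = 11, pos = 8, neg = 3, p = 0.226562, fail to reject H0.


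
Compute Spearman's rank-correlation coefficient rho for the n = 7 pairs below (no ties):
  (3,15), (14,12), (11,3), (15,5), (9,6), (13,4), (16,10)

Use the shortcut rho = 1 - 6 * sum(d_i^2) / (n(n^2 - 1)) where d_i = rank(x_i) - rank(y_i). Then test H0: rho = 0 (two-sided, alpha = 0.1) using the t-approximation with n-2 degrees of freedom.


Step 1: Rank x and y separately (midranks; no ties here).
rank(x): 3->1, 14->5, 11->3, 15->6, 9->2, 13->4, 16->7
rank(y): 15->7, 12->6, 3->1, 5->3, 6->4, 4->2, 10->5
Step 2: d_i = R_x(i) - R_y(i); compute d_i^2.
  (1-7)^2=36, (5-6)^2=1, (3-1)^2=4, (6-3)^2=9, (2-4)^2=4, (4-2)^2=4, (7-5)^2=4
sum(d^2) = 62.
Step 3: rho = 1 - 6*62 / (7*(7^2 - 1)) = 1 - 372/336 = -0.107143.
Step 4: Under H0, t = rho * sqrt((n-2)/(1-rho^2)) = -0.2410 ~ t(5).
Step 5: Two-sided p-value from the t-distribution with 5 df = 0.819151.
Step 6: alpha = 0.1. fail to reject H0.

rho = -0.1071, p = 0.819151, fail to reject H0 at alpha = 0.1.


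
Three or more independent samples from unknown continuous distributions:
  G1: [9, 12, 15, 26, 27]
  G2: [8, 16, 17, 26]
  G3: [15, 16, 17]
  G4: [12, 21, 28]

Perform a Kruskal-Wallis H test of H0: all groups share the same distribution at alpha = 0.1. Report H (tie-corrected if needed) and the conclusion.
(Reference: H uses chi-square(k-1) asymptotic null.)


Step 1: Combine all N = 15 observations and assign midranks.
sorted (value, group, rank): (8,G2,1), (9,G1,2), (12,G1,3.5), (12,G4,3.5), (15,G1,5.5), (15,G3,5.5), (16,G2,7.5), (16,G3,7.5), (17,G2,9.5), (17,G3,9.5), (21,G4,11), (26,G1,12.5), (26,G2,12.5), (27,G1,14), (28,G4,15)
Step 2: Sum ranks within each group.
R_1 = 37.5 (n_1 = 5)
R_2 = 30.5 (n_2 = 4)
R_3 = 22.5 (n_3 = 3)
R_4 = 29.5 (n_4 = 3)
Step 3: H = 12/(N(N+1)) * sum(R_i^2/n_i) - 3(N+1)
     = 12/(15*16) * (37.5^2/5 + 30.5^2/4 + 22.5^2/3 + 29.5^2/3) - 3*16
     = 0.050000 * 972.646 - 48
     = 0.632292.
Step 4: Ties present; correction factor C = 1 - 30/(15^3 - 15) = 0.991071. Corrected H = 0.632292 / 0.991071 = 0.637988.
Step 5: Under H0, H ~ chi^2(3); p-value = 0.887683.
Step 6: alpha = 0.1. fail to reject H0.

H = 0.6380, df = 3, p = 0.887683, fail to reject H0.


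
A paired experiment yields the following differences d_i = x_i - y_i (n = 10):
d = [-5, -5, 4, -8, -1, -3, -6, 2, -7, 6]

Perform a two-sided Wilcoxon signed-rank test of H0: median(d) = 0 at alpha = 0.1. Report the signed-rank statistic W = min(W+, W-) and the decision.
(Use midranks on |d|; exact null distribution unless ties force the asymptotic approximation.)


Step 1: Drop any zero differences (none here) and take |d_i|.
|d| = [5, 5, 4, 8, 1, 3, 6, 2, 7, 6]
Step 2: Midrank |d_i| (ties get averaged ranks).
ranks: |5|->5.5, |5|->5.5, |4|->4, |8|->10, |1|->1, |3|->3, |6|->7.5, |2|->2, |7|->9, |6|->7.5
Step 3: Attach original signs; sum ranks with positive sign and with negative sign.
W+ = 4 + 2 + 7.5 = 13.5
W- = 5.5 + 5.5 + 10 + 1 + 3 + 7.5 + 9 = 41.5
(Check: W+ + W- = 55 should equal n(n+1)/2 = 55.)
Step 4: Test statistic W = min(W+, W-) = 13.5.
Step 5: Ties in |d|, so use the tie-corrected normal approximation.
        E[W] = n(n+1)/4 = 10*11/4 = 27.5.
        Tie groups: |d|=5 (t=2), |d|=6 (t=2); sum(t^3 - t) = 12.
        Var[W] = n(n+1)(2n+1)/24 - sum(t^3-t)/48 = 2310/24 - 12/48 = 96.
        z = (W - E[W]) / sqrt(Var[W]) = (13.5 - 27.5) / 9.7980 = -1.4289.
        Two-sided p = 2*Phi(z) = 0.153042.
Step 6: alpha = 0.1. fail to reject H0.

W+ = 13.5, W- = 41.5, W = min = 13.5, p = 0.153042, fail to reject H0.


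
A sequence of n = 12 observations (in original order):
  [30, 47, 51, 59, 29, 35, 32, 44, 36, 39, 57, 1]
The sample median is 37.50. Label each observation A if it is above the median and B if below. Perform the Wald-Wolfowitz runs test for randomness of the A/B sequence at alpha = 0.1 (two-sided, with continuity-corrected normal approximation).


Step 1: Compute median = 37.50; label A = above, B = below.
Labels in order: BAAABBBABAAB  (n_A = 6, n_B = 6)
Step 2: Count runs R = 7.
Step 3: Under H0 (random ordering), E[R] = 2*n_A*n_B/(n_A+n_B) + 1 = 2*6*6/12 + 1 = 7.0000.
        Var[R] = 2*n_A*n_B*(2*n_A*n_B - n_A - n_B) / ((n_A+n_B)^2 * (n_A+n_B-1)) = 4320/1584 = 2.7273.
        SD[R] = 1.6514.
Step 4: R = E[R], so z = 0 with no continuity correction.
Step 5: Two-sided p-value via normal approximation = 2*(1 - Phi(|z|)) = 1.000000.
Step 6: alpha = 0.1. fail to reject H0.

R = 7, z = 0.0000, p = 1.000000, fail to reject H0.


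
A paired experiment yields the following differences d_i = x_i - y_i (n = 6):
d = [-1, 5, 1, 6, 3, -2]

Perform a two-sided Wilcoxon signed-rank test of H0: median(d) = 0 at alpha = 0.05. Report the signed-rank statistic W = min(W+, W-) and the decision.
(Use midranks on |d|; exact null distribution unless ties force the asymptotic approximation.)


Step 1: Drop any zero differences (none here) and take |d_i|.
|d| = [1, 5, 1, 6, 3, 2]
Step 2: Midrank |d_i| (ties get averaged ranks).
ranks: |1|->1.5, |5|->5, |1|->1.5, |6|->6, |3|->4, |2|->3
Step 3: Attach original signs; sum ranks with positive sign and with negative sign.
W+ = 5 + 1.5 + 6 + 4 = 16.5
W- = 1.5 + 3 = 4.5
(Check: W+ + W- = 21 should equal n(n+1)/2 = 21.)
Step 4: Test statistic W = min(W+, W-) = 4.5.
Step 5: Ties in |d|, so use the tie-corrected normal approximation.
        E[W] = n(n+1)/4 = 6*7/4 = 10.5.
        Tie groups: |d|=1 (t=2); sum(t^3 - t) = 6.
        Var[W] = n(n+1)(2n+1)/24 - sum(t^3-t)/48 = 546/24 - 6/48 = 22.625.
        z = (W - E[W]) / sqrt(Var[W]) = (4.5 - 10.5) / 4.7566 = -1.2614.
        Two-sided p = 2*Phi(z) = 0.207160.
Step 6: alpha = 0.05. fail to reject H0.

W+ = 16.5, W- = 4.5, W = min = 4.5, p = 0.207160, fail to reject H0.


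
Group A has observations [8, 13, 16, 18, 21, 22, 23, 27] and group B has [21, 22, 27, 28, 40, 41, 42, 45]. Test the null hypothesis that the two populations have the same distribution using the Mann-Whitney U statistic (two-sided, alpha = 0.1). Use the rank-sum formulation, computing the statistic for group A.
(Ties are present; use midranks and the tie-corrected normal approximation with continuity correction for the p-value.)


Step 1: Combine and sort all 16 observations; assign midranks.
sorted (value, group): (8,X), (13,X), (16,X), (18,X), (21,X), (21,Y), (22,X), (22,Y), (23,X), (27,X), (27,Y), (28,Y), (40,Y), (41,Y), (42,Y), (45,Y)
ranks: 8->1, 13->2, 16->3, 18->4, 21->5.5, 21->5.5, 22->7.5, 22->7.5, 23->9, 27->10.5, 27->10.5, 28->12, 40->13, 41->14, 42->15, 45->16
Step 2: Rank sum for X: R1 = 1 + 2 + 3 + 4 + 5.5 + 7.5 + 9 + 10.5 = 42.5.
Step 3: U_X = R1 - n1(n1+1)/2 = 42.5 - 8*9/2 = 42.5 - 36 = 6.5.
       U_Y = n1*n2 - U_X = 64 - 6.5 = 57.5.
Step 4: Ties are present, so use the tie-corrected normal approximation (with continuity correction) for the p-value.
Step 5: p-value = 0.008505; compare to alpha = 0.1. reject H0.

U_X = 6.5, p = 0.008505, reject H0 at alpha = 0.1.


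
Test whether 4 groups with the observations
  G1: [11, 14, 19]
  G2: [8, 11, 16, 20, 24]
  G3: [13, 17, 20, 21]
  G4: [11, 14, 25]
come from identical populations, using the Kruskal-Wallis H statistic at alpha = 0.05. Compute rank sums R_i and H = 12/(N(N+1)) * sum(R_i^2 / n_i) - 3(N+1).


Step 1: Combine all N = 15 observations and assign midranks.
sorted (value, group, rank): (8,G2,1), (11,G1,3), (11,G2,3), (11,G4,3), (13,G3,5), (14,G1,6.5), (14,G4,6.5), (16,G2,8), (17,G3,9), (19,G1,10), (20,G2,11.5), (20,G3,11.5), (21,G3,13), (24,G2,14), (25,G4,15)
Step 2: Sum ranks within each group.
R_1 = 19.5 (n_1 = 3)
R_2 = 37.5 (n_2 = 5)
R_3 = 38.5 (n_3 = 4)
R_4 = 24.5 (n_4 = 3)
Step 3: H = 12/(N(N+1)) * sum(R_i^2/n_i) - 3(N+1)
     = 12/(15*16) * (19.5^2/3 + 37.5^2/5 + 38.5^2/4 + 24.5^2/3) - 3*16
     = 0.050000 * 978.646 - 48
     = 0.932292.
Step 4: Ties present; correction factor C = 1 - 36/(15^3 - 15) = 0.989286. Corrected H = 0.932292 / 0.989286 = 0.942389.
Step 5: Under H0, H ~ chi^2(3); p-value = 0.815188.
Step 6: alpha = 0.05. fail to reject H0.

H = 0.9424, df = 3, p = 0.815188, fail to reject H0.


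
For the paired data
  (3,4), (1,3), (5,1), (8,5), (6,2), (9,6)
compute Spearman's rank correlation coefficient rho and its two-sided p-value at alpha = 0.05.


Step 1: Rank x and y separately (midranks; no ties here).
rank(x): 3->2, 1->1, 5->3, 8->5, 6->4, 9->6
rank(y): 4->4, 3->3, 1->1, 5->5, 2->2, 6->6
Step 2: d_i = R_x(i) - R_y(i); compute d_i^2.
  (2-4)^2=4, (1-3)^2=4, (3-1)^2=4, (5-5)^2=0, (4-2)^2=4, (6-6)^2=0
sum(d^2) = 16.
Step 3: rho = 1 - 6*16 / (6*(6^2 - 1)) = 1 - 96/210 = 0.542857.
Step 4: Under H0, t = rho * sqrt((n-2)/(1-rho^2)) = 1.2928 ~ t(4).
Step 5: Two-sided p-value from the t-distribution with 4 df = 0.265703.
Step 6: alpha = 0.05. fail to reject H0.

rho = 0.5429, p = 0.265703, fail to reject H0 at alpha = 0.05.


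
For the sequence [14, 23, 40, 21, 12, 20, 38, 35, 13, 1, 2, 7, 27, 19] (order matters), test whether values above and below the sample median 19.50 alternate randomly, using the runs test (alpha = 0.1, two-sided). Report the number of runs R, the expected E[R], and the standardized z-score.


Step 1: Compute median = 19.50; label A = above, B = below.
Labels in order: BAAABAAABBBBAB  (n_A = 7, n_B = 7)
Step 2: Count runs R = 7.
Step 3: Under H0 (random ordering), E[R] = 2*n_A*n_B/(n_A+n_B) + 1 = 2*7*7/14 + 1 = 8.0000.
        Var[R] = 2*n_A*n_B*(2*n_A*n_B - n_A - n_B) / ((n_A+n_B)^2 * (n_A+n_B-1)) = 8232/2548 = 3.2308.
        SD[R] = 1.7974.
Step 4: Continuity-corrected z = (R + 0.5 - E[R]) / SD[R] = (7 + 0.5 - 8.0000) / 1.7974 = -0.2782.
Step 5: Two-sided p-value via normal approximation = 2*(1 - Phi(|z|)) = 0.780879.
Step 6: alpha = 0.1. fail to reject H0.

R = 7, z = -0.2782, p = 0.780879, fail to reject H0.


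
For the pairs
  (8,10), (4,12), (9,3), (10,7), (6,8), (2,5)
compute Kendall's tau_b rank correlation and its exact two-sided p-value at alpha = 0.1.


Step 1: Enumerate the 15 unordered pairs (i,j) with i<j and classify each by sign(x_j-x_i) * sign(y_j-y_i).
  (1,2):dx=-4,dy=+2->D; (1,3):dx=+1,dy=-7->D; (1,4):dx=+2,dy=-3->D; (1,5):dx=-2,dy=-2->C
  (1,6):dx=-6,dy=-5->C; (2,3):dx=+5,dy=-9->D; (2,4):dx=+6,dy=-5->D; (2,5):dx=+2,dy=-4->D
  (2,6):dx=-2,dy=-7->C; (3,4):dx=+1,dy=+4->C; (3,5):dx=-3,dy=+5->D; (3,6):dx=-7,dy=+2->D
  (4,5):dx=-4,dy=+1->D; (4,6):dx=-8,dy=-2->C; (5,6):dx=-4,dy=-3->C
Step 2: C = 6, D = 9, total pairs = 15.
Step 3: tau = (C - D)/(n(n-1)/2) = (6 - 9)/15 = -0.200000.
Step 4: Exact two-sided p-value (enumerate n! = 720 permutations of y under H0): p = 0.719444.
Step 5: alpha = 0.1. fail to reject H0.

tau_b = -0.2000 (C=6, D=9), p = 0.719444, fail to reject H0.


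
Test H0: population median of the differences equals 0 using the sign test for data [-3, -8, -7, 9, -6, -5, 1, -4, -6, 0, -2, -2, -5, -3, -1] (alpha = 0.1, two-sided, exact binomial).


Step 1: Discard zero differences. Original n = 15; n_eff = number of nonzero differences = 14.
Nonzero differences (with sign): -3, -8, -7, +9, -6, -5, +1, -4, -6, -2, -2, -5, -3, -1
Step 2: Count signs: positive = 2, negative = 12.
Step 3: Under H0: P(positive) = 0.5, so the number of positives S ~ Bin(14, 0.5).
Step 4: Two-sided exact p-value = sum of Bin(14,0.5) probabilities at or below the observed probability = 0.012939.
Step 5: alpha = 0.1. reject H0.

n_eff = 14, pos = 2, neg = 12, p = 0.012939, reject H0.


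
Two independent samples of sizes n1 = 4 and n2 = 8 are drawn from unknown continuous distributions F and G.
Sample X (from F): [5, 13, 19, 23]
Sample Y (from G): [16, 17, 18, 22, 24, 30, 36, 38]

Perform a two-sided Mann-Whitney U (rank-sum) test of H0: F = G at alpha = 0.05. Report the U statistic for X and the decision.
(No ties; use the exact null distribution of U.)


Step 1: Combine and sort all 12 observations; assign midranks.
sorted (value, group): (5,X), (13,X), (16,Y), (17,Y), (18,Y), (19,X), (22,Y), (23,X), (24,Y), (30,Y), (36,Y), (38,Y)
ranks: 5->1, 13->2, 16->3, 17->4, 18->5, 19->6, 22->7, 23->8, 24->9, 30->10, 36->11, 38->12
Step 2: Rank sum for X: R1 = 1 + 2 + 6 + 8 = 17.
Step 3: U_X = R1 - n1(n1+1)/2 = 17 - 4*5/2 = 17 - 10 = 7.
       U_Y = n1*n2 - U_X = 32 - 7 = 25.
Step 4: No ties, so the exact null distribution of U (based on enumerating the C(12,4) = 495 equally likely rank assignments) gives the two-sided p-value.
Step 5: p-value = 0.153535; compare to alpha = 0.05. fail to reject H0.

U_X = 7, p = 0.153535, fail to reject H0 at alpha = 0.05.


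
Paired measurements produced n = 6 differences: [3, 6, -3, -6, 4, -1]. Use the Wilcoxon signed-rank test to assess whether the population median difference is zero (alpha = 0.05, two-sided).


Step 1: Drop any zero differences (none here) and take |d_i|.
|d| = [3, 6, 3, 6, 4, 1]
Step 2: Midrank |d_i| (ties get averaged ranks).
ranks: |3|->2.5, |6|->5.5, |3|->2.5, |6|->5.5, |4|->4, |1|->1
Step 3: Attach original signs; sum ranks with positive sign and with negative sign.
W+ = 2.5 + 5.5 + 4 = 12
W- = 2.5 + 5.5 + 1 = 9
(Check: W+ + W- = 21 should equal n(n+1)/2 = 21.)
Step 4: Test statistic W = min(W+, W-) = 9.
Step 5: Ties in |d|, so use the tie-corrected normal approximation.
        E[W] = n(n+1)/4 = 6*7/4 = 10.5.
        Tie groups: |d|=3 (t=2), |d|=6 (t=2); sum(t^3 - t) = 12.
        Var[W] = n(n+1)(2n+1)/24 - sum(t^3-t)/48 = 546/24 - 12/48 = 22.5.
        z = (W - E[W]) / sqrt(Var[W]) = (9 - 10.5) / 4.7434 = -0.3162.
        Two-sided p = 2*Phi(z) = 0.751830.
Step 6: alpha = 0.05. fail to reject H0.

W+ = 12, W- = 9, W = min = 9, p = 0.751830, fail to reject H0.


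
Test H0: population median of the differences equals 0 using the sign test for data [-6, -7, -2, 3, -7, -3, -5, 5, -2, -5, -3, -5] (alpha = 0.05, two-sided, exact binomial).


Step 1: Discard zero differences. Original n = 12; n_eff = number of nonzero differences = 12.
Nonzero differences (with sign): -6, -7, -2, +3, -7, -3, -5, +5, -2, -5, -3, -5
Step 2: Count signs: positive = 2, negative = 10.
Step 3: Under H0: P(positive) = 0.5, so the number of positives S ~ Bin(12, 0.5).
Step 4: Two-sided exact p-value = sum of Bin(12,0.5) probabilities at or below the observed probability = 0.038574.
Step 5: alpha = 0.05. reject H0.

n_eff = 12, pos = 2, neg = 10, p = 0.038574, reject H0.


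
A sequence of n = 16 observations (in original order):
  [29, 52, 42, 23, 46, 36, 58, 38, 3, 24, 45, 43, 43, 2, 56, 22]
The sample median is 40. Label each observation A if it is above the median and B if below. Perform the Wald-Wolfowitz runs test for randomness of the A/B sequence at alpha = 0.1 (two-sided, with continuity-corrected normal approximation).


Step 1: Compute median = 40; label A = above, B = below.
Labels in order: BAABABABBBAAABAB  (n_A = 8, n_B = 8)
Step 2: Count runs R = 11.
Step 3: Under H0 (random ordering), E[R] = 2*n_A*n_B/(n_A+n_B) + 1 = 2*8*8/16 + 1 = 9.0000.
        Var[R] = 2*n_A*n_B*(2*n_A*n_B - n_A - n_B) / ((n_A+n_B)^2 * (n_A+n_B-1)) = 14336/3840 = 3.7333.
        SD[R] = 1.9322.
Step 4: Continuity-corrected z = (R - 0.5 - E[R]) / SD[R] = (11 - 0.5 - 9.0000) / 1.9322 = 0.7763.
Step 5: Two-sided p-value via normal approximation = 2*(1 - Phi(|z|)) = 0.437558.
Step 6: alpha = 0.1. fail to reject H0.

R = 11, z = 0.7763, p = 0.437558, fail to reject H0.


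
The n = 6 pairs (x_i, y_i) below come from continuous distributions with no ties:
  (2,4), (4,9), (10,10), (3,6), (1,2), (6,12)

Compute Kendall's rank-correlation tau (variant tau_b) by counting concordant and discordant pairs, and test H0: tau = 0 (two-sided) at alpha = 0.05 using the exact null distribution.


Step 1: Enumerate the 15 unordered pairs (i,j) with i<j and classify each by sign(x_j-x_i) * sign(y_j-y_i).
  (1,2):dx=+2,dy=+5->C; (1,3):dx=+8,dy=+6->C; (1,4):dx=+1,dy=+2->C; (1,5):dx=-1,dy=-2->C
  (1,6):dx=+4,dy=+8->C; (2,3):dx=+6,dy=+1->C; (2,4):dx=-1,dy=-3->C; (2,5):dx=-3,dy=-7->C
  (2,6):dx=+2,dy=+3->C; (3,4):dx=-7,dy=-4->C; (3,5):dx=-9,dy=-8->C; (3,6):dx=-4,dy=+2->D
  (4,5):dx=-2,dy=-4->C; (4,6):dx=+3,dy=+6->C; (5,6):dx=+5,dy=+10->C
Step 2: C = 14, D = 1, total pairs = 15.
Step 3: tau = (C - D)/(n(n-1)/2) = (14 - 1)/15 = 0.866667.
Step 4: Exact two-sided p-value (enumerate n! = 720 permutations of y under H0): p = 0.016667.
Step 5: alpha = 0.05. reject H0.

tau_b = 0.8667 (C=14, D=1), p = 0.016667, reject H0.


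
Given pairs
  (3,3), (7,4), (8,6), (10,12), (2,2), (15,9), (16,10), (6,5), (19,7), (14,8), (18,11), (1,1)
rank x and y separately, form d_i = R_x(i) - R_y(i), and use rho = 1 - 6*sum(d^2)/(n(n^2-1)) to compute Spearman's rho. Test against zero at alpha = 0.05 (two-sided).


Step 1: Rank x and y separately (midranks; no ties here).
rank(x): 3->3, 7->5, 8->6, 10->7, 2->2, 15->9, 16->10, 6->4, 19->12, 14->8, 18->11, 1->1
rank(y): 3->3, 4->4, 6->6, 12->12, 2->2, 9->9, 10->10, 5->5, 7->7, 8->8, 11->11, 1->1
Step 2: d_i = R_x(i) - R_y(i); compute d_i^2.
  (3-3)^2=0, (5-4)^2=1, (6-6)^2=0, (7-12)^2=25, (2-2)^2=0, (9-9)^2=0, (10-10)^2=0, (4-5)^2=1, (12-7)^2=25, (8-8)^2=0, (11-11)^2=0, (1-1)^2=0
sum(d^2) = 52.
Step 3: rho = 1 - 6*52 / (12*(12^2 - 1)) = 1 - 312/1716 = 0.818182.
Step 4: Under H0, t = rho * sqrt((n-2)/(1-rho^2)) = 4.5000 ~ t(10).
Step 5: Two-sided p-value from the t-distribution with 10 df = 0.001143.
Step 6: alpha = 0.05. reject H0.

rho = 0.8182, p = 0.001143, reject H0 at alpha = 0.05.


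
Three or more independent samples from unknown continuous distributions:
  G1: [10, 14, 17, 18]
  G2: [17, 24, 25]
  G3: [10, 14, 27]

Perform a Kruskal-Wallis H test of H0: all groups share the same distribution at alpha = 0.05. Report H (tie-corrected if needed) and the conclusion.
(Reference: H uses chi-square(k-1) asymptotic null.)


Step 1: Combine all N = 10 observations and assign midranks.
sorted (value, group, rank): (10,G1,1.5), (10,G3,1.5), (14,G1,3.5), (14,G3,3.5), (17,G1,5.5), (17,G2,5.5), (18,G1,7), (24,G2,8), (25,G2,9), (27,G3,10)
Step 2: Sum ranks within each group.
R_1 = 17.5 (n_1 = 4)
R_2 = 22.5 (n_2 = 3)
R_3 = 15 (n_3 = 3)
Step 3: H = 12/(N(N+1)) * sum(R_i^2/n_i) - 3(N+1)
     = 12/(10*11) * (17.5^2/4 + 22.5^2/3 + 15^2/3) - 3*11
     = 0.109091 * 320.312 - 33
     = 1.943182.
Step 4: Ties present; correction factor C = 1 - 18/(10^3 - 10) = 0.981818. Corrected H = 1.943182 / 0.981818 = 1.979167.
Step 5: Under H0, H ~ chi^2(2); p-value = 0.371732.
Step 6: alpha = 0.05. fail to reject H0.

H = 1.9792, df = 2, p = 0.371732, fail to reject H0.


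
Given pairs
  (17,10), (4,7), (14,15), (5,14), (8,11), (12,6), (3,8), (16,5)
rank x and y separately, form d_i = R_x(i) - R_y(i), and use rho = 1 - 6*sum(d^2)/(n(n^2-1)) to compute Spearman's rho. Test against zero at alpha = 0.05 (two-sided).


Step 1: Rank x and y separately (midranks; no ties here).
rank(x): 17->8, 4->2, 14->6, 5->3, 8->4, 12->5, 3->1, 16->7
rank(y): 10->5, 7->3, 15->8, 14->7, 11->6, 6->2, 8->4, 5->1
Step 2: d_i = R_x(i) - R_y(i); compute d_i^2.
  (8-5)^2=9, (2-3)^2=1, (6-8)^2=4, (3-7)^2=16, (4-6)^2=4, (5-2)^2=9, (1-4)^2=9, (7-1)^2=36
sum(d^2) = 88.
Step 3: rho = 1 - 6*88 / (8*(8^2 - 1)) = 1 - 528/504 = -0.047619.
Step 4: Under H0, t = rho * sqrt((n-2)/(1-rho^2)) = -0.1168 ~ t(6).
Step 5: Two-sided p-value from the t-distribution with 6 df = 0.910849.
Step 6: alpha = 0.05. fail to reject H0.

rho = -0.0476, p = 0.910849, fail to reject H0 at alpha = 0.05.


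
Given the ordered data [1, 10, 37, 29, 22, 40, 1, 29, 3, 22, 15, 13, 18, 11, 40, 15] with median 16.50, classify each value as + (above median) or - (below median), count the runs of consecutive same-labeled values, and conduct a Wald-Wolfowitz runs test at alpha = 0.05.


Step 1: Compute median = 16.50; label A = above, B = below.
Labels in order: BBAAAABABABBABAB  (n_A = 8, n_B = 8)
Step 2: Count runs R = 11.
Step 3: Under H0 (random ordering), E[R] = 2*n_A*n_B/(n_A+n_B) + 1 = 2*8*8/16 + 1 = 9.0000.
        Var[R] = 2*n_A*n_B*(2*n_A*n_B - n_A - n_B) / ((n_A+n_B)^2 * (n_A+n_B-1)) = 14336/3840 = 3.7333.
        SD[R] = 1.9322.
Step 4: Continuity-corrected z = (R - 0.5 - E[R]) / SD[R] = (11 - 0.5 - 9.0000) / 1.9322 = 0.7763.
Step 5: Two-sided p-value via normal approximation = 2*(1 - Phi(|z|)) = 0.437558.
Step 6: alpha = 0.05. fail to reject H0.

R = 11, z = 0.7763, p = 0.437558, fail to reject H0.


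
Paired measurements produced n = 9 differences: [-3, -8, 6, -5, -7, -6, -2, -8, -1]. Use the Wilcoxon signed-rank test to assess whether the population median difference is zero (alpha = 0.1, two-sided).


Step 1: Drop any zero differences (none here) and take |d_i|.
|d| = [3, 8, 6, 5, 7, 6, 2, 8, 1]
Step 2: Midrank |d_i| (ties get averaged ranks).
ranks: |3|->3, |8|->8.5, |6|->5.5, |5|->4, |7|->7, |6|->5.5, |2|->2, |8|->8.5, |1|->1
Step 3: Attach original signs; sum ranks with positive sign and with negative sign.
W+ = 5.5 = 5.5
W- = 3 + 8.5 + 4 + 7 + 5.5 + 2 + 8.5 + 1 = 39.5
(Check: W+ + W- = 45 should equal n(n+1)/2 = 45.)
Step 4: Test statistic W = min(W+, W-) = 5.5.
Step 5: Ties in |d|, so use the tie-corrected normal approximation.
        E[W] = n(n+1)/4 = 9*10/4 = 22.5.
        Tie groups: |d|=6 (t=2), |d|=8 (t=2); sum(t^3 - t) = 12.
        Var[W] = n(n+1)(2n+1)/24 - sum(t^3-t)/48 = 1710/24 - 12/48 = 71.
        z = (W - E[W]) / sqrt(Var[W]) = (5.5 - 22.5) / 8.4261 = -2.0175.
        Two-sided p = 2*Phi(z) = 0.043640.
Step 6: alpha = 0.1. reject H0.

W+ = 5.5, W- = 39.5, W = min = 5.5, p = 0.043640, reject H0.


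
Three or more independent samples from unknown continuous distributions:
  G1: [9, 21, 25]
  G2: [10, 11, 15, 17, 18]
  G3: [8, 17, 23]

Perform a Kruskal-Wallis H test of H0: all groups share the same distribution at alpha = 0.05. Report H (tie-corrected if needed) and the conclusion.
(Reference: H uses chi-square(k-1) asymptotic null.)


Step 1: Combine all N = 11 observations and assign midranks.
sorted (value, group, rank): (8,G3,1), (9,G1,2), (10,G2,3), (11,G2,4), (15,G2,5), (17,G2,6.5), (17,G3,6.5), (18,G2,8), (21,G1,9), (23,G3,10), (25,G1,11)
Step 2: Sum ranks within each group.
R_1 = 22 (n_1 = 3)
R_2 = 26.5 (n_2 = 5)
R_3 = 17.5 (n_3 = 3)
Step 3: H = 12/(N(N+1)) * sum(R_i^2/n_i) - 3(N+1)
     = 12/(11*12) * (22^2/3 + 26.5^2/5 + 17.5^2/3) - 3*12
     = 0.090909 * 403.867 - 36
     = 0.715152.
Step 4: Ties present; correction factor C = 1 - 6/(11^3 - 11) = 0.995455. Corrected H = 0.715152 / 0.995455 = 0.718417.
Step 5: Under H0, H ~ chi^2(2); p-value = 0.698229.
Step 6: alpha = 0.05. fail to reject H0.

H = 0.7184, df = 2, p = 0.698229, fail to reject H0.


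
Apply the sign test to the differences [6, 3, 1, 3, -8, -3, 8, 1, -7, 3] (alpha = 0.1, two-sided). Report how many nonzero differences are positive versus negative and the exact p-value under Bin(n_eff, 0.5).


Step 1: Discard zero differences. Original n = 10; n_eff = number of nonzero differences = 10.
Nonzero differences (with sign): +6, +3, +1, +3, -8, -3, +8, +1, -7, +3
Step 2: Count signs: positive = 7, negative = 3.
Step 3: Under H0: P(positive) = 0.5, so the number of positives S ~ Bin(10, 0.5).
Step 4: Two-sided exact p-value = sum of Bin(10,0.5) probabilities at or below the observed probability = 0.343750.
Step 5: alpha = 0.1. fail to reject H0.

n_eff = 10, pos = 7, neg = 3, p = 0.343750, fail to reject H0.
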